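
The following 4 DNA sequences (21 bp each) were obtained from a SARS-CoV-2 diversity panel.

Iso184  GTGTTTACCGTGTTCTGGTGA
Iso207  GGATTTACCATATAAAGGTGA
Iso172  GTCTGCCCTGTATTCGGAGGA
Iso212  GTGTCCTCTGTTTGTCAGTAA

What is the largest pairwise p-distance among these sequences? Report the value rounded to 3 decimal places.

Pairwise Hamming distances:
  Iso184 vs Iso207: 7
  Iso184 vs Iso172: 9
  Iso184 vs Iso212: 10
  Iso207 vs Iso172: 12
  Iso207 vs Iso212: 13
  Iso172 vs Iso212: 11
The largest is 13 mismatches, between Iso207 and Iso212; p = 13/21 = 0.619.

0.619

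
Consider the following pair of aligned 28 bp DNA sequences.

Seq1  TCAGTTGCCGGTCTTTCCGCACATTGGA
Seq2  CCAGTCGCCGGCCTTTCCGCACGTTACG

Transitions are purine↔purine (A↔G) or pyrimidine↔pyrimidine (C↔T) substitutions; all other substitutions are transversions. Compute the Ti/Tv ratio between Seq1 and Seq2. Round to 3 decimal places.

6.000

The sequences differ at positions 1 (T/C, transition), 6 (T/C, transition), 12 (T/C, transition), 23 (A/G, transition), 26 (G/A, transition), 27 (G/C, transversion), 28 (A/G, transition).
Of the 7 differences, 6 transitions and 1 transversion, so Ti/Tv = 6/1 = 6.000.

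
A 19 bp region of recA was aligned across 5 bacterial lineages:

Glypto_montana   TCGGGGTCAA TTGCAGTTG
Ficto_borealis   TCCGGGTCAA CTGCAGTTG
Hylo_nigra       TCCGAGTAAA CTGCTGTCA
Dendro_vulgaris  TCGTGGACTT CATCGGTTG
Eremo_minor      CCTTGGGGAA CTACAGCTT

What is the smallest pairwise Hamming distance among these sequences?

Pairwise Hamming distances:
  Glypto_montana vs Ficto_borealis: 2
  Glypto_montana vs Hylo_nigra: 7
  Glypto_montana vs Dendro_vulgaris: 8
  Glypto_montana vs Eremo_minor: 9
  Ficto_borealis vs Hylo_nigra: 5
  Ficto_borealis vs Dendro_vulgaris: 8
  Ficto_borealis vs Eremo_minor: 8
  Hylo_nigra vs Dendro_vulgaris: 12
  Hylo_nigra vs Eremo_minor: 11
  Dendro_vulgaris vs Eremo_minor: 11
The smallest is 2, between Glypto_montana and Ficto_borealis.

2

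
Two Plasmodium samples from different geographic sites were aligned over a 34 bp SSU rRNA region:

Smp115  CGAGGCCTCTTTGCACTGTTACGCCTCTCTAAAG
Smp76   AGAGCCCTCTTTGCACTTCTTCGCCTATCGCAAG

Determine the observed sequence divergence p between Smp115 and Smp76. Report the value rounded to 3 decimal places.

Mismatches occur at site 1 (C→A), site 5 (G→C), site 18 (G→T), site 19 (T→C), site 21 (A→T), site 27 (C→A), site 30 (T→G), site 31 (A→C).
There are 8 differences over 34 sites, so p = 8/34 = 0.235.

0.235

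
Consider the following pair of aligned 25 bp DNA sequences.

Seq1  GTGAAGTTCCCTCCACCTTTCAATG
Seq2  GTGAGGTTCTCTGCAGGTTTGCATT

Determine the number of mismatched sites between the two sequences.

8

Mismatches occur at site 5 (A↔G), site 10 (C↔T), site 13 (C↔G), site 16 (C↔G), site 17 (C↔G), site 21 (C↔G), site 22 (A↔C), site 25 (G↔T).
That gives 8 mismatches out of 25 aligned sites, so the Hamming distance is 8.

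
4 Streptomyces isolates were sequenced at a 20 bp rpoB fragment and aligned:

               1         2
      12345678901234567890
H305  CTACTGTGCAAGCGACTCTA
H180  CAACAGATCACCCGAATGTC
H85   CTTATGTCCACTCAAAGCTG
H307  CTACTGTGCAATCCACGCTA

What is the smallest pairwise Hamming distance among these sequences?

3

Pairwise Hamming distances:
  H305 vs H180: 9
  H305 vs H85: 9
  H305 vs H307: 3
  H180 vs H85: 11
  H180 vs H307: 11
  H85 vs H307: 7
The smallest is 3, between H305 and H307.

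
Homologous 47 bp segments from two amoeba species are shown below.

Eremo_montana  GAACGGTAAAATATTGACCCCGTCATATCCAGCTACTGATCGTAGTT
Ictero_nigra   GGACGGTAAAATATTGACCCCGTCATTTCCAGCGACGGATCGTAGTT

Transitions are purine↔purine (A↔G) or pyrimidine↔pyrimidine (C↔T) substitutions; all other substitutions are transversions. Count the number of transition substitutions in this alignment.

The sequences differ at positions 2 (A/G, transition), 27 (A/T, transversion), 34 (T/G, transversion), 37 (T/G, transversion).
Of the 4 differences, 1 transition and 3 transversions, so the answer is 1.

1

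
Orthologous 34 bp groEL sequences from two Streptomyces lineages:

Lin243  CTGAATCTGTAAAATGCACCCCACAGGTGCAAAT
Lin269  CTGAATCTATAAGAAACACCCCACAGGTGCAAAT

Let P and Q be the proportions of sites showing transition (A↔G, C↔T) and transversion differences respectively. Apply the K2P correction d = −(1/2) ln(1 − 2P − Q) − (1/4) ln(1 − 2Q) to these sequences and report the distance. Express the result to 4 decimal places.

0.1304

Mismatches occur at site 9 (G→A, transition), site 13 (A→G, transition), site 15 (T→A, transversion), site 16 (G→A, transition).
Of the 4 differences, 3 transitions and 1 transversion over 34 sites: P = 3/34 = 0.088235, Q = 1/34 = 0.029412.
d = −0.5·ln(0.794118) − 0.25·ln(0.941176) = −0.5·(-0.230523) − 0.25·(-0.060625) = 0.1304.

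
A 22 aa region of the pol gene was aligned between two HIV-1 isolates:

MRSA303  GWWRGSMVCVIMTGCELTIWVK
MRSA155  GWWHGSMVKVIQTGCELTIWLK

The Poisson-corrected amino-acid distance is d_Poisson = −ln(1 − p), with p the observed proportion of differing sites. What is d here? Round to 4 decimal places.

The sequences differ at positions 4 (R/H), 9 (C/K), 12 (M/Q), 21 (V/L).
p = 4/22 = 0.181818.
d = −ln(1 − 0.181818) = −ln(0.818182) = 0.2007.

0.2007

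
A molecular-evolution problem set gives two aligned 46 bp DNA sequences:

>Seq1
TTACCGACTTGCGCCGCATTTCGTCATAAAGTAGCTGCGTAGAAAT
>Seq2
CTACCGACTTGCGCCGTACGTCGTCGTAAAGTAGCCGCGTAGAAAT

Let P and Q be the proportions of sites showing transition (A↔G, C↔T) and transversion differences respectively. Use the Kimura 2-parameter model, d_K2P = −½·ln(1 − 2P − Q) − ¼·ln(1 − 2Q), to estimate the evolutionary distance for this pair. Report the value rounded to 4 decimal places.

0.1478

Mismatches occur at site 1 (T→C, transition), site 17 (C→T, transition), site 19 (T→C, transition), site 20 (T→G, transversion), site 26 (A→G, transition), site 36 (T→C, transition).
Of the 6 differences, 5 transitions and 1 transversion over 46 sites: P = 5/46 = 0.108696, Q = 1/46 = 0.021739.
d = −0.5·ln(0.760869) − 0.25·ln(0.956522) = −0.5·(-0.273294) − 0.25·(-0.044451) = 0.1478.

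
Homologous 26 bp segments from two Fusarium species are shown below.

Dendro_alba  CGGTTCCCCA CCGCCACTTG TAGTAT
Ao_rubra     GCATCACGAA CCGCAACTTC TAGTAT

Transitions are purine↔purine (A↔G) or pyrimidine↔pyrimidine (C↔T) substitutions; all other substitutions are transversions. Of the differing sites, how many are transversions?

7

Differing sites — 1:C/G (Tv); 2:G/C (Tv); 3:G/A (Ti); 5:T/C (Ti); 6:C/A (Tv); 8:C/G (Tv); 9:C/A (Tv); 15:C/A (Tv); 20:G/C (Tv).
Of the 9 differences, 2 transitions and 7 transversions, so the answer is 7.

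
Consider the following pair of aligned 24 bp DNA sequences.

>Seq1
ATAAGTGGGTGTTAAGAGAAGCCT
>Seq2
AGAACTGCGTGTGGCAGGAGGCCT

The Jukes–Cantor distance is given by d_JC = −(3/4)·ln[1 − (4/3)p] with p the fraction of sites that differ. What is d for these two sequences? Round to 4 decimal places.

0.5199

Mismatches occur at site 2 (T↔G), site 5 (G↔C), site 8 (G↔C), site 13 (T↔G), site 14 (A↔G), site 15 (A↔C), site 16 (G↔A), site 17 (A↔G), site 20 (A↔G).
p = 9/24 = 0.375000.
d = −0.75 · ln(1 − (4/3)·0.375000) = −0.75 · ln(0.500000) = −0.75 · (-0.693147) = 0.5199.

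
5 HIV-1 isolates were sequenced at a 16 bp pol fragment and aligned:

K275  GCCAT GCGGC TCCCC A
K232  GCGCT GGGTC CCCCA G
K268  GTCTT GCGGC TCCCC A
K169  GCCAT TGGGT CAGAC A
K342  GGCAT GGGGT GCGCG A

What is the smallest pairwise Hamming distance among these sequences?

2

Pairwise Hamming distances:
  K275 vs K232: 7
  K275 vs K268: 2
  K275 vs K169: 7
  K275 vs K342: 6
  K232 vs K268: 8
  K232 vs K169: 10
  K232 vs K342: 9
  K268 vs K169: 9
  K268 vs K342: 7
  K169 vs K342: 6
The smallest is 2, between K275 and K268.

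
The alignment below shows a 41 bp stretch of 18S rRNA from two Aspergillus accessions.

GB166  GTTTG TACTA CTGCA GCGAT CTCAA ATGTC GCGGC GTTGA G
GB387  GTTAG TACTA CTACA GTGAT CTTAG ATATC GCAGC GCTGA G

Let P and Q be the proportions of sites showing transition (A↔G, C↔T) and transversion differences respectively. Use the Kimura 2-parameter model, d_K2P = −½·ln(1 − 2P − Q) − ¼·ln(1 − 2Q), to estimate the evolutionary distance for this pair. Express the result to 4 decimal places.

Mismatches occur at site 4 (T↔A, transversion), site 13 (G↔A, transition), site 17 (C↔T, transition), site 23 (C↔T, transition), site 25 (A↔G, transition), site 28 (G↔A, transition), site 33 (G↔A, transition), site 37 (T↔C, transition).
Of the 8 differences, 7 transitions and 1 transversion over 41 sites: P = 7/41 = 0.170732, Q = 1/41 = 0.024390.
d = −0.5·ln(0.634146) − 0.25·ln(0.951220) = −0.5·(-0.455476) − 0.25·(-0.050010) = 0.2402.

0.2402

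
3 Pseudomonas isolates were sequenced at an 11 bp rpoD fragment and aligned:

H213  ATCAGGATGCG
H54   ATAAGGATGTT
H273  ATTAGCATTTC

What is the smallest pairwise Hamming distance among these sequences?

Pairwise Hamming distances:
  H213 vs H54: 3
  H213 vs H273: 5
  H54 vs H273: 4
The smallest is 3, between H213 and H54.

3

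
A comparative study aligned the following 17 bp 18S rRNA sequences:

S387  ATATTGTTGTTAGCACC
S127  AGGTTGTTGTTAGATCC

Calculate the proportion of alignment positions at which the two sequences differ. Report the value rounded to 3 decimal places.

Differing sites — 2:T/G; 3:A/G; 14:C/A; 15:A/T.
There are 4 differences over 17 sites, so p = 4/17 = 0.235.

0.235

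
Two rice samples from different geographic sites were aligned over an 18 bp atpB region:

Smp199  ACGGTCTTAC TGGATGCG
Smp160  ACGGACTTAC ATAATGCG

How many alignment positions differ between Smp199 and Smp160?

4

The sequences differ at positions 5 (T/A), 11 (T/A), 12 (G/T), 13 (G/A).
That gives 4 mismatches out of 18 aligned sites, so the Hamming distance is 4.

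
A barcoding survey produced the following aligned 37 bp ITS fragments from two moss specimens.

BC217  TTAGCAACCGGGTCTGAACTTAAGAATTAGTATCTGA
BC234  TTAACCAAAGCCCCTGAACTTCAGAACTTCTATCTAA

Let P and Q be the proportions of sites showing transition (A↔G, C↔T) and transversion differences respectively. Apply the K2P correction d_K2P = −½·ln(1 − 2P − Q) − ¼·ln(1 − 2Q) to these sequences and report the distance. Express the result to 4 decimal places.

0.4248

Mismatches occur at site 4 (G/A, transition), site 6 (A/C, transversion), site 8 (C/A, transversion), site 9 (C/A, transversion), site 11 (G/C, transversion), site 12 (G/C, transversion), site 13 (T/C, transition), site 22 (A/C, transversion), site 27 (T/C, transition), site 29 (A/T, transversion), site 30 (G/C, transversion), site 36 (G/A, transition).
Of the 12 differences, 4 transitions and 8 transversions over 37 sites: P = 4/37 = 0.108108, Q = 8/37 = 0.216216.
d = −0.5·ln(0.567568) − 0.25·ln(0.567568) = −0.5·(-0.566395) − 0.25·(-0.566395) = 0.4248.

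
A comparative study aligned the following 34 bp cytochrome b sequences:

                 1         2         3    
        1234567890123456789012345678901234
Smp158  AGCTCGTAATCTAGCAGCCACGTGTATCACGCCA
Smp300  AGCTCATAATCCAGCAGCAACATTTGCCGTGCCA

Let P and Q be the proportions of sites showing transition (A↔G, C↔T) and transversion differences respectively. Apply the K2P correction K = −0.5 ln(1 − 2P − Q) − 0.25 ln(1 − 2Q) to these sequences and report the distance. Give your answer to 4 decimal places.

The sequences differ at positions 6 (G/A, transition), 12 (T/C, transition), 19 (C/A, transversion), 22 (G/A, transition), 24 (G/T, transversion), 26 (A/G, transition), 27 (T/C, transition), 29 (A/G, transition), 30 (C/T, transition).
Of the 9 differences, 7 transitions and 2 transversions over 34 sites: P = 7/34 = 0.205882, Q = 2/34 = 0.058824.
d = −0.5·ln(0.529412) − 0.25·ln(0.882352) = −0.5·(-0.635988) − 0.25·(-0.125164) = 0.3493.

0.3493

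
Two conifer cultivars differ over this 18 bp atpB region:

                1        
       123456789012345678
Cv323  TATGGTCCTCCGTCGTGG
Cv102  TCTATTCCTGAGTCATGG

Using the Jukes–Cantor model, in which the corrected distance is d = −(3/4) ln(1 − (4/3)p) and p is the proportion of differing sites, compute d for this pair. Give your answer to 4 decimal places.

The sequences differ at positions 2 (A/C), 4 (G/A), 5 (G/T), 10 (C/G), 11 (C/A), 15 (G/A).
p = 6/18 = 0.333333.
d = −0.75 · ln(1 − (4/3)·0.333333) = −0.75 · ln(0.555556) = −0.75 · (-0.587786) = 0.4408.

0.4408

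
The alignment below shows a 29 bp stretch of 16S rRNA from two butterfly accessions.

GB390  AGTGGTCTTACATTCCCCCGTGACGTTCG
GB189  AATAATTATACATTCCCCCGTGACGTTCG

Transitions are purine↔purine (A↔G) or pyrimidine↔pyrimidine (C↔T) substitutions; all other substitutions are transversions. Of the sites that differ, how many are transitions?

4

Differing sites — 2:G/A (Ti); 4:G/A (Ti); 5:G/A (Ti); 7:C/T (Ti); 8:T/A (Tv).
Of the 5 differences, 4 transitions and 1 transversion, so the answer is 4.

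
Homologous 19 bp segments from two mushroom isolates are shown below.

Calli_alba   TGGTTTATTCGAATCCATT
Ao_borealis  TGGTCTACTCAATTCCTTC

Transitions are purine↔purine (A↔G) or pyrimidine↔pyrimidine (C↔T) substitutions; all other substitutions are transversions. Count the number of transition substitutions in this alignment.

4

Differing sites — 5:T/C (Ti); 8:T/C (Ti); 11:G/A (Ti); 13:A/T (Tv); 17:A/T (Tv); 19:T/C (Ti).
Of the 6 differences, 4 transitions and 2 transversions, so the answer is 4.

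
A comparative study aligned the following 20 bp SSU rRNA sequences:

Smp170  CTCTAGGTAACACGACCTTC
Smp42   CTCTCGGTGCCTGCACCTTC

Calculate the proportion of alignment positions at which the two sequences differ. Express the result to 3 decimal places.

0.300

Differing sites — 5:A/C; 9:A/G; 10:A/C; 12:A/T; 13:C/G; 14:G/C.
There are 6 differences over 20 sites, so p = 6/20 = 0.300.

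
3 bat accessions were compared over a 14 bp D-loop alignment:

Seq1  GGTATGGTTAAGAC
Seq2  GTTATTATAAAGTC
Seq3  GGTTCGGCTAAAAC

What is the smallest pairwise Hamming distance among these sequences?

4

Pairwise Hamming distances:
  Seq1 vs Seq2: 5
  Seq1 vs Seq3: 4
  Seq2 vs Seq3: 9
The smallest is 4, between Seq1 and Seq3.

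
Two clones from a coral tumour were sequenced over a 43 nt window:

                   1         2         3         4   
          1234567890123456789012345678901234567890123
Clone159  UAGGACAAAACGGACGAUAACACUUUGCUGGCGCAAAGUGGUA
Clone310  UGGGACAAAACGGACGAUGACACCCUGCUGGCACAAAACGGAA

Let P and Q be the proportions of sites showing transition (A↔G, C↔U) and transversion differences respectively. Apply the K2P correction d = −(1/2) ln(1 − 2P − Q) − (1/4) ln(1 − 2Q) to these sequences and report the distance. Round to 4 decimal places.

0.2264

Mismatches occur at site 2 (A/G, transition), site 19 (A/G, transition), site 24 (U/C, transition), site 25 (U/C, transition), site 33 (G/A, transition), site 38 (G/A, transition), site 39 (U/C, transition), site 42 (U/A, transversion).
Of the 8 differences, 7 transitions and 1 transversion over 43 sites: P = 7/43 = 0.162791, Q = 1/43 = 0.023256.
d = −0.5·ln(0.651162) − 0.25·ln(0.953488) = −0.5·(-0.428997) − 0.25·(-0.047628) = 0.2264.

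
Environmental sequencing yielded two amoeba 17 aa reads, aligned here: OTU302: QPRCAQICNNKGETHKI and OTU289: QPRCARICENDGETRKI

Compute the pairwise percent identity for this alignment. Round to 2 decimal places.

76.47%

The sequences differ at positions 6 (Q/R), 9 (N/E), 11 (K/D), 15 (H/R).
13 of the 17 sites match, so the percent identity is 13/17 × 100 = 76.47%.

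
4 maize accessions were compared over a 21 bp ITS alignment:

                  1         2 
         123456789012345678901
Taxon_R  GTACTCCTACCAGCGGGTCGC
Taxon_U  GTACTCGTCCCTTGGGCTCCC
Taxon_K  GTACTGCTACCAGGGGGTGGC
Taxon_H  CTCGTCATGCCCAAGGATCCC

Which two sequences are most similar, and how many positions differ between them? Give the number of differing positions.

3

Pairwise Hamming distances:
  Taxon_R vs Taxon_U: 7
  Taxon_R vs Taxon_K: 3
  Taxon_R vs Taxon_H: 10
  Taxon_U vs Taxon_K: 8
  Taxon_U vs Taxon_H: 9
  Taxon_K vs Taxon_H: 12
The smallest is 3, between Taxon_R and Taxon_K.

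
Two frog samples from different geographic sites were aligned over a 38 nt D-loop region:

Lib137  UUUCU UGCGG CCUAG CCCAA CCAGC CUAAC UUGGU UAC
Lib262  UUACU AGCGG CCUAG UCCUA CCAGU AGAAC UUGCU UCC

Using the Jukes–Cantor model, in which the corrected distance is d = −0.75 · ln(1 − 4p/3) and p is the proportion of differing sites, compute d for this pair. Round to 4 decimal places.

Mismatches occur at site 3 (U→A), site 6 (U→A), site 16 (C→U), site 19 (A→U), site 25 (C→U), site 26 (C→A), site 27 (U→G), site 34 (G→C), site 37 (A→C).
p = 9/38 = 0.236842.
d = −0.75 · ln(1 − (4/3)·0.236842) = −0.75 · ln(0.684211) = −0.75 · (-0.379489) = 0.2846.

0.2846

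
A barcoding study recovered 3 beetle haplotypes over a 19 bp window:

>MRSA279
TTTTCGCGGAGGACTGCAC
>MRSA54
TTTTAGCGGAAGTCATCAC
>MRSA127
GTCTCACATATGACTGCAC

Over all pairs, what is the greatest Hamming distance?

10

Pairwise Hamming distances:
  MRSA279 vs MRSA54: 5
  MRSA279 vs MRSA127: 6
  MRSA54 vs MRSA127: 10
The largest is 10, between MRSA54 and MRSA127.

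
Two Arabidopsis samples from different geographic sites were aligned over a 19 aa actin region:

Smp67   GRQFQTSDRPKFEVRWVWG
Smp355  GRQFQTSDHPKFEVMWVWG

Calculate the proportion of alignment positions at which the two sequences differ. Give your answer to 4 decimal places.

Mismatches occur at site 9 (R↔H), site 15 (R↔M).
There are 2 differences over 19 sites, so p = 2/19 = 0.1053.

0.1053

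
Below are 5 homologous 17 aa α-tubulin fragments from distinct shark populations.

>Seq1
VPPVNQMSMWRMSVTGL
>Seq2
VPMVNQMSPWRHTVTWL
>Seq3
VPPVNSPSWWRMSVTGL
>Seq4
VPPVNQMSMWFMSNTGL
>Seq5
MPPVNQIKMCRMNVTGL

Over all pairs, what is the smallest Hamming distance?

Pairwise Hamming distances:
  Seq1 vs Seq2: 5
  Seq1 vs Seq3: 3
  Seq1 vs Seq4: 2
  Seq1 vs Seq5: 5
  Seq2 vs Seq3: 7
  Seq2 vs Seq4: 7
  Seq2 vs Seq5: 9
  Seq3 vs Seq4: 5
  Seq3 vs Seq5: 7
  Seq4 vs Seq5: 7
The smallest is 2, between Seq1 and Seq4.

2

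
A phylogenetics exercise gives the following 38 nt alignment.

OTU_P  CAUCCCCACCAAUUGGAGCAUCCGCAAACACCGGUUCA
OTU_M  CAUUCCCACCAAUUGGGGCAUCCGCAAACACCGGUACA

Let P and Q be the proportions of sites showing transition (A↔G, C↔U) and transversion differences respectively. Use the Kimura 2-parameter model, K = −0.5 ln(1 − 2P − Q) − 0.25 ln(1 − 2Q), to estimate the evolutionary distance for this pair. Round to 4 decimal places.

0.0841

The sequences differ at positions 4 (C/U, transition), 17 (A/G, transition), 36 (U/A, transversion).
Of the 3 differences, 2 transitions and 1 transversion over 38 sites: P = 2/38 = 0.052632, Q = 1/38 = 0.026316.
d = −0.5·ln(0.868420) − 0.25·ln(0.947368) = −0.5·(-0.141080) − 0.25·(-0.054068) = 0.0841.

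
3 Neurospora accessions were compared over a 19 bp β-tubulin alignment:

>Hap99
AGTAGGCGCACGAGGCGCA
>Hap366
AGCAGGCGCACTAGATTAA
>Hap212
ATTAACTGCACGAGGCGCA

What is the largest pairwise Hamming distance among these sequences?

10

Pairwise Hamming distances:
  Hap99 vs Hap366: 6
  Hap99 vs Hap212: 4
  Hap366 vs Hap212: 10
The largest is 10, between Hap366 and Hap212.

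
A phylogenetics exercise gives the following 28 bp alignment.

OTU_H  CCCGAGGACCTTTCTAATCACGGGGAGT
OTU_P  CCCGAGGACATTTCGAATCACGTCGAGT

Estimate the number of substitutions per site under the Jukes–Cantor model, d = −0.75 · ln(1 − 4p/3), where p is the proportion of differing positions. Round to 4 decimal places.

0.1585

The sequences differ at positions 10 (C/A), 15 (T/G), 23 (G/T), 24 (G/C).
p = 4/28 = 0.142857.
d = −0.75 · ln(1 − (4/3)·0.142857) = −0.75 · ln(0.809524) = −0.75 · (-0.211309) = 0.1585.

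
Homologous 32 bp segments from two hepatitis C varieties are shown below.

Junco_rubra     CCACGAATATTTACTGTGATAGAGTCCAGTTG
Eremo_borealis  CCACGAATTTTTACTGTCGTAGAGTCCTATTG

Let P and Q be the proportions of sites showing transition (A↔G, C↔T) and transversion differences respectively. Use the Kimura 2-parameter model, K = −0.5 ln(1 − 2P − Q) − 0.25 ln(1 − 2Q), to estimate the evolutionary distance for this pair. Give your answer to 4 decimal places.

Differing sites — 9:A/T (Tv); 18:G/C (Tv); 19:A/G (Ti); 28:A/T (Tv); 29:G/A (Ti).
Of the 5 differences, 2 transitions and 3 transversions over 32 sites: P = 2/32 = 0.062500, Q = 3/32 = 0.093750.
d = −0.5·ln(0.781250) − 0.25·ln(0.812500) = −0.5·(-0.246860) − 0.25·(-0.207639) = 0.1753.

0.1753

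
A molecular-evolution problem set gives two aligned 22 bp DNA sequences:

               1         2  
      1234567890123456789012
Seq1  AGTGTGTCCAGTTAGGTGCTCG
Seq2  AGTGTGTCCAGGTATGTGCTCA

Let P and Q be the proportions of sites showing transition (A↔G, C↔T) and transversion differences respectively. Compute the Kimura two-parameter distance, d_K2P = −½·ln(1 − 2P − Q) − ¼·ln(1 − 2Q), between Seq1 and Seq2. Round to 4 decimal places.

0.1505

The sequences differ at positions 12 (T/G, transversion), 15 (G/T, transversion), 22 (G/A, transition).
Of the 3 differences, 1 transition and 2 transversions over 22 sites: P = 1/22 = 0.045455, Q = 2/22 = 0.090909.
d = −0.5·ln(0.818181) − 0.25·ln(0.818182) = −0.5·(-0.200672) − 0.25·(-0.200670) = 0.1505.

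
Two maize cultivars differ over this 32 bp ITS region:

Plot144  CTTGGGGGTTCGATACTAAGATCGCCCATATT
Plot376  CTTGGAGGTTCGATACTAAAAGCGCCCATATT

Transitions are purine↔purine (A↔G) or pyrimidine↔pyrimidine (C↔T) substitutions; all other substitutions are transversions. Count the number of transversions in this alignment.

1

Mismatches occur at site 6 (G↔A, transition), site 20 (G↔A, transition), site 22 (T↔G, transversion).
Of the 3 differences, 2 transitions and 1 transversion, so the answer is 1.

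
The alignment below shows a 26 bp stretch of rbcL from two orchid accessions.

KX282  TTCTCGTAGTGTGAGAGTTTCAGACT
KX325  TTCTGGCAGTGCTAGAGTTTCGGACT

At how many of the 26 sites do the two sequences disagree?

5

The sequences differ at positions 5 (C/G), 7 (T/C), 12 (T/C), 13 (G/T), 22 (A/G).
That gives 5 mismatches out of 26 aligned sites, so the Hamming distance is 5.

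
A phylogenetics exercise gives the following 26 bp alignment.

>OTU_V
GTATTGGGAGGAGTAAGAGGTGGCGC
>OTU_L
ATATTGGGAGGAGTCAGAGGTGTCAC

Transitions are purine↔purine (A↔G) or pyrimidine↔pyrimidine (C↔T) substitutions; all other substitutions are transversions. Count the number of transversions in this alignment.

2

Differing sites — 1:G/A (Ti); 15:A/C (Tv); 23:G/T (Tv); 25:G/A (Ti).
Of the 4 differences, 2 transitions and 2 transversions, so the answer is 2.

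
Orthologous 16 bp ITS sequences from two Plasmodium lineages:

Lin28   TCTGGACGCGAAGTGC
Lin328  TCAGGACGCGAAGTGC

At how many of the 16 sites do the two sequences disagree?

1

The sequences differ at position 3 (T/A).
That gives 1 mismatch out of 16 aligned sites, so the Hamming distance is 1.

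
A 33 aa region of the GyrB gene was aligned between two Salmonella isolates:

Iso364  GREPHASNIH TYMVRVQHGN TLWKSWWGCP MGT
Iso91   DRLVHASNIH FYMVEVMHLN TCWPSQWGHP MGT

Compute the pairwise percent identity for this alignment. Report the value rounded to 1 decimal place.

Mismatches occur at site 1 (G→D), site 3 (E→L), site 4 (P→V), site 11 (T→F), site 15 (R→E), site 17 (Q→M), site 19 (G→L), site 22 (L→C), site 24 (K→P), site 26 (W→Q), site 29 (C→H).
22 of the 33 sites match, so the percent identity is 22/33 × 100 = 66.7%.

66.7%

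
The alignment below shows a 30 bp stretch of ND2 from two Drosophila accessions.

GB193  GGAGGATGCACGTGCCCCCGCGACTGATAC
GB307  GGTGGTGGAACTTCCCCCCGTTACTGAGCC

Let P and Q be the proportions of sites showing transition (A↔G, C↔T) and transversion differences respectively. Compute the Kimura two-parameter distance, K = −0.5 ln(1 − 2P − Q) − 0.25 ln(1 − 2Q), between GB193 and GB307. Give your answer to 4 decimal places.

Mismatches occur at site 3 (A→T, transversion), site 6 (A→T, transversion), site 7 (T→G, transversion), site 9 (C→A, transversion), site 12 (G→T, transversion), site 14 (G→C, transversion), site 21 (C→T, transition), site 22 (G→T, transversion), site 28 (T→G, transversion), site 29 (A→C, transversion).
Of the 10 differences, 1 transition and 9 transversions over 30 sites: P = 1/30 = 0.033333, Q = 9/30 = 0.300000.
d = −0.5·ln(0.633334) − 0.25·ln(0.400000) = −0.5·(-0.456757) − 0.25·(-0.916291) = 0.4575.

0.4575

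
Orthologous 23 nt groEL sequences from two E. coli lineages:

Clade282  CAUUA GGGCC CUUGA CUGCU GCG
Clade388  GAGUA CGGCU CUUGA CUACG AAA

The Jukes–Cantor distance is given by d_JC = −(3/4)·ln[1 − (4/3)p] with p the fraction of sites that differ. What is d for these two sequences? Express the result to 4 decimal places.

0.5532

The sequences differ at positions 1 (C/G), 3 (U/G), 6 (G/C), 10 (C/U), 18 (G/A), 20 (U/G), 21 (G/A), 22 (C/A), 23 (G/A).
p = 9/23 = 0.391304.
d = −0.75 · ln(1 − (4/3)·0.391304) = −0.75 · ln(0.478261) = −0.75 · (-0.737599) = 0.5532.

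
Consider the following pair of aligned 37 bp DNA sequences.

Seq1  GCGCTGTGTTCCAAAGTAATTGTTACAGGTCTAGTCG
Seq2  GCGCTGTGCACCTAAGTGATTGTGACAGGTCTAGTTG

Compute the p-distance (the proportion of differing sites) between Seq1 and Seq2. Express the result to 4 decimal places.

0.1622

Mismatches occur at site 9 (T↔C), site 10 (T↔A), site 13 (A↔T), site 18 (A↔G), site 24 (T↔G), site 36 (C↔T).
There are 6 differences over 37 sites, so p = 6/37 = 0.1622.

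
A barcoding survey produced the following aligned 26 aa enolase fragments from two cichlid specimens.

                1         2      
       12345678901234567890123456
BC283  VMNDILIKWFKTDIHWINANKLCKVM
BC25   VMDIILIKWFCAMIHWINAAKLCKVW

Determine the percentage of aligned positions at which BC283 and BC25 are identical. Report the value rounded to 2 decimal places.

The sequences differ at positions 3 (N/D), 4 (D/I), 11 (K/C), 12 (T/A), 13 (D/M), 20 (N/A), 26 (M/W).
19 of the 26 sites match, so the percent identity is 19/26 × 100 = 73.08%.

73.08%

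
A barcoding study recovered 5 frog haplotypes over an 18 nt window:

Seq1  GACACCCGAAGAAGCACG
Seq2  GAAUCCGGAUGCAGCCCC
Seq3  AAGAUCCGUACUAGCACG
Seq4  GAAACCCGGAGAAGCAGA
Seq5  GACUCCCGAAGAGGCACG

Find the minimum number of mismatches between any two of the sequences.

Pairwise Hamming distances:
  Seq1 vs Seq2: 7
  Seq1 vs Seq3: 6
  Seq1 vs Seq4: 4
  Seq1 vs Seq5: 2
  Seq2 vs Seq3: 11
  Seq2 vs Seq4: 8
  Seq2 vs Seq5: 7
  Seq3 vs Seq4: 8
  Seq3 vs Seq5: 8
  Seq4 vs Seq5: 6
The smallest is 2, between Seq1 and Seq5.

2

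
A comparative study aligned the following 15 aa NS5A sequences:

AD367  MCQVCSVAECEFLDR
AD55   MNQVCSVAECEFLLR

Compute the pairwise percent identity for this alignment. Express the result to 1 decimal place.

86.7%

Mismatches occur at site 2 (C/N), site 14 (D/L).
13 of the 15 sites match, so the percent identity is 13/15 × 100 = 86.7%.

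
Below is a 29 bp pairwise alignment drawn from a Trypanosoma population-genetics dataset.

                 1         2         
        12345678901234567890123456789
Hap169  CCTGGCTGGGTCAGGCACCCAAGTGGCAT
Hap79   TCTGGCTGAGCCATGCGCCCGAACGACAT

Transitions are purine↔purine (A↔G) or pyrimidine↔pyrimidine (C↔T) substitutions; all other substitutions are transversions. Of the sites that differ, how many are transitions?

Differing sites — 1:C/T (Ti); 9:G/A (Ti); 11:T/C (Ti); 14:G/T (Tv); 17:A/G (Ti); 21:A/G (Ti); 23:G/A (Ti); 24:T/C (Ti); 26:G/A (Ti).
Of the 9 differences, 8 transitions and 1 transversion, so the answer is 8.

8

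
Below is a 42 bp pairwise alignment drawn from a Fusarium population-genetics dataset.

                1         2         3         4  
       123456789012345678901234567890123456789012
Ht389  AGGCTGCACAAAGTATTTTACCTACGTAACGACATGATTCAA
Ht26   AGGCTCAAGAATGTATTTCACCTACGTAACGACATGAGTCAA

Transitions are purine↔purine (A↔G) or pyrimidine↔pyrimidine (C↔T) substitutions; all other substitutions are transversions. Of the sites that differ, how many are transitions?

1

Mismatches occur at site 6 (G↔C, transversion), site 7 (C↔A, transversion), site 9 (C↔G, transversion), site 12 (A↔T, transversion), site 19 (T↔C, transition), site 38 (T↔G, transversion).
Of the 6 differences, 1 transition and 5 transversions, so the answer is 1.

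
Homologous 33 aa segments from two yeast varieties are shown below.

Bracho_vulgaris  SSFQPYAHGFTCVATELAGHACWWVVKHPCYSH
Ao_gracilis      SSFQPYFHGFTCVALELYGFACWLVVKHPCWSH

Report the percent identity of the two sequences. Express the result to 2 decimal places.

The sequences differ at positions 7 (A/F), 15 (T/L), 18 (A/Y), 20 (H/F), 24 (W/L), 31 (Y/W).
27 of the 33 sites match, so the percent identity is 27/33 × 100 = 81.82%.

81.82%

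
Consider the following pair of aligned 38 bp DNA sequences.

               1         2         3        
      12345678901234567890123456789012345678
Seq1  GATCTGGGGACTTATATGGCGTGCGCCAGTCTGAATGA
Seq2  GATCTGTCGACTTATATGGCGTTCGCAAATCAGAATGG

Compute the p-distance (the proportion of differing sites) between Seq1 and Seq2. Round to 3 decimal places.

0.184

Differing sites — 7:G/T; 8:G/C; 23:G/T; 27:C/A; 29:G/A; 32:T/A; 38:A/G.
There are 7 differences over 38 sites, so p = 7/38 = 0.184.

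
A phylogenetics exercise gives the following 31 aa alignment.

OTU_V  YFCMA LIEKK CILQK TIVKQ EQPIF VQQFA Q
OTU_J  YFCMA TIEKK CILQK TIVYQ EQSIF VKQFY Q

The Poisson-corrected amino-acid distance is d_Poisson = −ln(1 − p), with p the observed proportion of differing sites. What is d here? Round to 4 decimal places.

Differing sites — 6:L/T; 19:K/Y; 23:P/S; 27:Q/K; 30:A/Y.
p = 5/31 = 0.161290.
d = −ln(1 − 0.161290) = −ln(0.838710) = 0.1759.

0.1759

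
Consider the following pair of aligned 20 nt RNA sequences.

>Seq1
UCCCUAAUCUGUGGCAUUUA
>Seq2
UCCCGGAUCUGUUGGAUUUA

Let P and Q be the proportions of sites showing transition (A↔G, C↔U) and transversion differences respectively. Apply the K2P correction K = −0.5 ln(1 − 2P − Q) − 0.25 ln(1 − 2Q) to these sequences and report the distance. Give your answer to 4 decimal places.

Differing sites — 5:U/G (Tv); 6:A/G (Ti); 13:G/U (Tv); 15:C/G (Tv).
Of the 4 differences, 1 transition and 3 transversions over 20 sites: P = 1/20 = 0.050000, Q = 3/20 = 0.150000.
d = −0.5·ln(0.750000) − 0.25·ln(0.700000) = −0.5·(-0.287682) − 0.25·(-0.356675) = 0.2330.

0.2330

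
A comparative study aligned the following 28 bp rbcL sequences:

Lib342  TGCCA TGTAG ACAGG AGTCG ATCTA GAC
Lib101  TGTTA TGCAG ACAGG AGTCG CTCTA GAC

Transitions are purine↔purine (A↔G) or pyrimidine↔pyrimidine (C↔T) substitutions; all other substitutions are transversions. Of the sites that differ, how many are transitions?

The sequences differ at positions 3 (C/T, transition), 4 (C/T, transition), 8 (T/C, transition), 21 (A/C, transversion).
Of the 4 differences, 3 transitions and 1 transversion, so the answer is 3.

3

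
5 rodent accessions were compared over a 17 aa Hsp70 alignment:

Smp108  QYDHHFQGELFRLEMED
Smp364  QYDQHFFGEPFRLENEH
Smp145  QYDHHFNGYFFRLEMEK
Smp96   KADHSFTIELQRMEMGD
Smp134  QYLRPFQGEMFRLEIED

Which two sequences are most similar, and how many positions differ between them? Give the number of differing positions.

4

Pairwise Hamming distances:
  Smp108 vs Smp364: 5
  Smp108 vs Smp145: 4
  Smp108 vs Smp96: 8
  Smp108 vs Smp134: 5
  Smp364 vs Smp145: 6
  Smp364 vs Smp96: 12
  Smp364 vs Smp134: 7
  Smp145 vs Smp96: 11
  Smp145 vs Smp134: 8
  Smp96 vs Smp134: 12
The smallest is 4, between Smp108 and Smp145.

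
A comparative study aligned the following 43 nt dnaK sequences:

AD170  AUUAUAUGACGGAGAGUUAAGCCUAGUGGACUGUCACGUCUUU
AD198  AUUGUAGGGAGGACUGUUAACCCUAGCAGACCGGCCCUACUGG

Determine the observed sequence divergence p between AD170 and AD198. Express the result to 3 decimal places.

0.372

Differing sites — 4:A/G; 7:U/G; 9:A/G; 10:C/A; 14:G/C; 15:A/U; 21:G/C; 27:U/C; 28:G/A; 32:U/C; 34:U/G; 36:A/C; 38:G/U; 39:U/A; 42:U/G; 43:U/G.
There are 16 differences over 43 sites, so p = 16/43 = 0.372.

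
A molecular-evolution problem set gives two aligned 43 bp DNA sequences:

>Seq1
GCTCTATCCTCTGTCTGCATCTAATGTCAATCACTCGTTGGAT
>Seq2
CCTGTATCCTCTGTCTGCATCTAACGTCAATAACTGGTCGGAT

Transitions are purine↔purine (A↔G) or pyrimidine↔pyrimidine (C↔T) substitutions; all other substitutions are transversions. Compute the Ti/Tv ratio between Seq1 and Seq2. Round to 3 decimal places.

The sequences differ at positions 1 (G/C, transversion), 4 (C/G, transversion), 25 (T/C, transition), 32 (C/A, transversion), 36 (C/G, transversion), 39 (T/C, transition).
Of the 6 differences, 2 transitions and 4 transversions, so Ti/Tv = 2/4 = 0.500.

0.500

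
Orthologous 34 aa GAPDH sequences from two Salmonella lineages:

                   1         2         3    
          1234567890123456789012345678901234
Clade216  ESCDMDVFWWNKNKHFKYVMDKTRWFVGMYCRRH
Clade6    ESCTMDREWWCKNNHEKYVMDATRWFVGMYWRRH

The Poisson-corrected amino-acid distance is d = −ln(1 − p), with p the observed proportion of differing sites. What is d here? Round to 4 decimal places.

Differing sites — 4:D/T; 7:V/R; 8:F/E; 11:N/C; 14:K/N; 16:F/E; 22:K/A; 31:C/W.
p = 8/34 = 0.235294.
d = −ln(1 − 0.235294) = −ln(0.764706) = 0.2683.

0.2683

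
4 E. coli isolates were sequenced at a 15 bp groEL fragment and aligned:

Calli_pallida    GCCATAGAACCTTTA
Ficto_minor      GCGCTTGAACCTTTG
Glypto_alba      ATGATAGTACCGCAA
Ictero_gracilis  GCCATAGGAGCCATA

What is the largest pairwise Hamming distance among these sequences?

9

Pairwise Hamming distances:
  Calli_pallida vs Ficto_minor: 4
  Calli_pallida vs Glypto_alba: 7
  Calli_pallida vs Ictero_gracilis: 4
  Ficto_minor vs Glypto_alba: 9
  Ficto_minor vs Ictero_gracilis: 8
  Glypto_alba vs Ictero_gracilis: 8
The largest is 9, between Ficto_minor and Glypto_alba.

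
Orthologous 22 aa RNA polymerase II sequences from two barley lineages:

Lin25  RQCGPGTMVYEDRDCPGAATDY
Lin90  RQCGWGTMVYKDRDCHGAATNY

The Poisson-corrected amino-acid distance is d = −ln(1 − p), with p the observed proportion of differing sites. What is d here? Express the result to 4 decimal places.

Mismatches occur at site 5 (P→W), site 11 (E→K), site 16 (P→H), site 21 (D→N).
p = 4/22 = 0.181818.
d = −ln(1 − 0.181818) = −ln(0.818182) = 0.2007.

0.2007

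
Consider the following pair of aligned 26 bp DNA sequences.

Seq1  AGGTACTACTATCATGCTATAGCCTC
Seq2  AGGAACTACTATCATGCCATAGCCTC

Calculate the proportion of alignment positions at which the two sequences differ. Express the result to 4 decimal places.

0.0769

Differing sites — 4:T/A; 18:T/C.
There are 2 differences over 26 sites, so p = 2/26 = 0.0769.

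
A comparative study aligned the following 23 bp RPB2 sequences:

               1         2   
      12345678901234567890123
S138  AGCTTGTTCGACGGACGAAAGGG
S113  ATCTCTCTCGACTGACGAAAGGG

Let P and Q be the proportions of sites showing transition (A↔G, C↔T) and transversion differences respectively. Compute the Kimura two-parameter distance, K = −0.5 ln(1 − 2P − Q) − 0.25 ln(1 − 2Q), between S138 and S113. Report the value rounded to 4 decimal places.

Mismatches occur at site 2 (G↔T, transversion), site 5 (T↔C, transition), site 6 (G↔T, transversion), site 7 (T↔C, transition), site 13 (G↔T, transversion).
Of the 5 differences, 2 transitions and 3 transversions over 23 sites: P = 2/23 = 0.086957, Q = 3/23 = 0.130435.
d = −0.5·ln(0.695651) − 0.25·ln(0.739130) = −0.5·(-0.362907) − 0.25·(-0.302281) = 0.2570.

0.2570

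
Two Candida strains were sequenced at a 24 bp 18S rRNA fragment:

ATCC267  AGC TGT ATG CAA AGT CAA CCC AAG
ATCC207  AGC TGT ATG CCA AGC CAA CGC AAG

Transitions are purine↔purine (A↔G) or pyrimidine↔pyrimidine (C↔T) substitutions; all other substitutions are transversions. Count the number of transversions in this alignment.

2

Differing sites — 11:A/C (Tv); 15:T/C (Ti); 20:C/G (Tv).
Of the 3 differences, 1 transition and 2 transversions, so the answer is 2.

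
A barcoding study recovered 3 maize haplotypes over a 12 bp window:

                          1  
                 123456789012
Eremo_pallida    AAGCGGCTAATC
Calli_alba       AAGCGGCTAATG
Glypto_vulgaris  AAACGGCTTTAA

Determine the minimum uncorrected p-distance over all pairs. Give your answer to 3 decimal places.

0.083

Pairwise Hamming distances:
  Eremo_pallida vs Calli_alba: 1
  Eremo_pallida vs Glypto_vulgaris: 5
  Calli_alba vs Glypto_vulgaris: 5
The smallest is 1 mismatch, between Eremo_pallida and Calli_alba; p = 1/12 = 0.083.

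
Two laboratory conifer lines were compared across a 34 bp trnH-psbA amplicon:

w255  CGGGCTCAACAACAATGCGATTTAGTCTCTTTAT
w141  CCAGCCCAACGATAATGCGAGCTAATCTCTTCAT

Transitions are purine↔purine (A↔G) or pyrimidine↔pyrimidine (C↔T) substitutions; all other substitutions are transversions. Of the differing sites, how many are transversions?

2

Mismatches occur at site 2 (G↔C, transversion), site 3 (G↔A, transition), site 6 (T↔C, transition), site 11 (A↔G, transition), site 13 (C↔T, transition), site 21 (T↔G, transversion), site 22 (T↔C, transition), site 25 (G↔A, transition), site 32 (T↔C, transition).
Of the 9 differences, 7 transitions and 2 transversions, so the answer is 2.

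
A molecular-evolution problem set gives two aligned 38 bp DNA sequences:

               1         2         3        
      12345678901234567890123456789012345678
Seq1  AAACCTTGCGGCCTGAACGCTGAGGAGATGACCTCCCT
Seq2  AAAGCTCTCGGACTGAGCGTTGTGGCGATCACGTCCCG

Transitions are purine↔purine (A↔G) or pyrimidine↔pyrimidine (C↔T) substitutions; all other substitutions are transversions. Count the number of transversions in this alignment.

Mismatches occur at site 4 (C→G, transversion), site 7 (T→C, transition), site 8 (G→T, transversion), site 12 (C→A, transversion), site 17 (A→G, transition), site 20 (C→T, transition), site 23 (A→T, transversion), site 26 (A→C, transversion), site 30 (G→C, transversion), site 33 (C→G, transversion), site 38 (T→G, transversion).
Of the 11 differences, 3 transitions and 8 transversions, so the answer is 8.

8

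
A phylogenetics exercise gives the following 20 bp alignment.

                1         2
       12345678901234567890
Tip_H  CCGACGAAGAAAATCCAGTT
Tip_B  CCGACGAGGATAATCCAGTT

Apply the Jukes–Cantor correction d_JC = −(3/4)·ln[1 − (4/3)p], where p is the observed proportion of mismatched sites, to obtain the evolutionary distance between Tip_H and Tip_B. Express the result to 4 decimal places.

0.1073

The sequences differ at positions 8 (A/G), 11 (A/T).
p = 2/20 = 0.100000.
d = −0.75 · ln(1 − (4/3)·0.100000) = −0.75 · ln(0.866667) = −0.75 · (-0.143100) = 0.1073.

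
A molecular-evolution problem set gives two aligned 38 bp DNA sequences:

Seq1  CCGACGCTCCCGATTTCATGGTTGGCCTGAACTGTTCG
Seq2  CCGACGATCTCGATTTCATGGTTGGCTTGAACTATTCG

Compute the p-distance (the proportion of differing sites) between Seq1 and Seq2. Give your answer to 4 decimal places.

0.1053

Differing sites — 7:C/A; 10:C/T; 27:C/T; 34:G/A.
There are 4 differences over 38 sites, so p = 4/38 = 0.1053.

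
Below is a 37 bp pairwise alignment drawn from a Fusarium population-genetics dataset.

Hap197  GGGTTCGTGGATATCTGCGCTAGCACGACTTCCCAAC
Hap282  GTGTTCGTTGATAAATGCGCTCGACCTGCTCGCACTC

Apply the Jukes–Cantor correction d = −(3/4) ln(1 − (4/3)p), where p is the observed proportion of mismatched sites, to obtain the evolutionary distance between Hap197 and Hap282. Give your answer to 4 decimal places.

0.5266

Differing sites — 2:G/T; 9:G/T; 14:T/A; 15:C/A; 22:A/C; 24:C/A; 25:A/C; 27:G/T; 28:A/G; 31:T/C; 32:C/G; 34:C/A; 35:A/C; 36:A/T.
p = 14/37 = 0.378378.
d = −0.75 · ln(1 − (4/3)·0.378378) = −0.75 · ln(0.495496) = −0.75 · (-0.702196) = 0.5266.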